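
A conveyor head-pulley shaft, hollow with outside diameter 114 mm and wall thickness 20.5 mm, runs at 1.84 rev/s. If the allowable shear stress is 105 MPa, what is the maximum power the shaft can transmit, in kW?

294 kW

J = π(d_o⁴ − d_i⁴)/32 = π(0.114⁴ − 0.0730⁴)/32 = 1.379×10^-5 m⁴.
T_max = τ_allow·J/r = 1.05×10^8 × 1.379×10^-5 / 0.0570 = 25410 N·m.
ω = 2π·1.84 = 11.56 rad/s, so P_max = T_max·ω = 2.938×10^5 W.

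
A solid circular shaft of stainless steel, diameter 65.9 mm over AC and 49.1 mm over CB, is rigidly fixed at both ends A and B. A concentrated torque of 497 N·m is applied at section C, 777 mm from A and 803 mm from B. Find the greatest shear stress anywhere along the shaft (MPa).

6.81 MPa

Compatibility: T_A·a/J_AC = T_B·b/J_CB with T_A + T_B = T₀.
J_AC = 1.85×10^-6 m⁴, J_CB = 5.71×10^-7 m⁴, so T_A = T₀·(J_AC/a)/((J_AC/a)+(J_CB/b)) = 382.8 N·m, T_B = 114.2 N·m.
τ in each portion: τ_AC = 6.81×10^6 Pa, τ_CB = 4.91×10^6 Pa; maximum is in AC.
τ_max = T_AC·r/J = 382.8·0.0330/1.85×10^-6 = 6.813×10^6 Pa.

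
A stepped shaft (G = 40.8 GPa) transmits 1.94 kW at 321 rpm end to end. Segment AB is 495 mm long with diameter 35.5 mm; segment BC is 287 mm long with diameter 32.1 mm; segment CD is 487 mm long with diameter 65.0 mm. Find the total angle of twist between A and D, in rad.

0.00878 rad

ω = 2π·321/60 = 33.62 rad/s, so T = P/ω = 1.94×10³ / 33.62 = 57.71 N·m.
J_AB = π(0.0355)⁴/32 = 1.56×10^-7 m⁴; J_BC = π(0.0321)⁴/32 = 1.04×10^-7 m⁴; J_CD = π(0.0650)⁴/32 = 1.75×10^-6 m⁴.
θ = (T/G)·Σ L_i/J_i = (57.71/40.8×10⁹)·(0.495/1.56×10^-7 + 0.287/1.04×10^-7 + 0.487/1.75×10^-6) = 8.778×10^-3 rad.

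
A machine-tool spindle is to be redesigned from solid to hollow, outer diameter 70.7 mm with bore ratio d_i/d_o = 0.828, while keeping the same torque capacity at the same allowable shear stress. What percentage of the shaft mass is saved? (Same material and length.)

Equal τ_max and T ⇒ the solid shaft needs d_s³ = d_o³(1−k⁴), so d_s = 70.7·(1−0.828⁴)^(1/3) = 57.21 mm.
Area ratio A_h/A_s = d_o²(1−k²)/d_s² = (1−k²)/(1−k⁴)^(2/3) = 0.4801.
Mass saving = 1 − 0.4801 = 52.0 %.

52.0 %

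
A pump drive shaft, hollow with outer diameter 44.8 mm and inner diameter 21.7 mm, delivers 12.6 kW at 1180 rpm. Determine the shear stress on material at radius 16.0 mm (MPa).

4.37 MPa

ω = 2π·1180/60 = 123.6 rad/s, so T = P/ω = 12.6×10³ / 123.6 = 102.0 N·m.
J = π(d_o⁴ − d_i⁴)/32 = π(0.0448⁴ − 0.0217⁴)/32 = 3.737×10^-7 m⁴.
Shear stress varies linearly with radius: τ = T·r/J = 102.0 × 0.0160 / 3.737×10^-7 = 4.366×10^6 Pa.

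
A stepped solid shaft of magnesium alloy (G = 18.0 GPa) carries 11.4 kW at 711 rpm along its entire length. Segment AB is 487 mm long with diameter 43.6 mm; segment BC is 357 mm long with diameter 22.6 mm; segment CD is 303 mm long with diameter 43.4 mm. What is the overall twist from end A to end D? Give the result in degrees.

ω = 2π·711/60 = 74.46 rad/s, so T = P/ω = 11.4×10³ / 74.46 = 153.1 N·m.
J_AB = π(0.0436)⁴/32 = 3.55×10^-7 m⁴; J_BC = π(0.0226)⁴/32 = 2.56×10^-8 m⁴; J_CD = π(0.0434)⁴/32 = 3.48×10^-7 m⁴.
θ = (T/G)·Σ L_i/J_i = (153.1/18.0×10⁹)·(0.487/3.55×10^-7 + 0.357/2.56×10^-8 + 0.303/3.48×10^-7) = 0.1376 rad.

7.89°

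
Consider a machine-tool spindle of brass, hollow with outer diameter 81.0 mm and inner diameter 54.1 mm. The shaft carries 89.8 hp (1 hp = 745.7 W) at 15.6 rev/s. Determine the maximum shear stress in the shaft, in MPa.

8.17 MPa

ω = 2π·15.6 = 98.02 rad/s, so T = P/ω = 89.8×745.7 / 98.02 = 683.2 N·m.
J = π(d_o⁴ − d_i⁴)/32 = π(0.0810⁴ − 0.0541⁴)/32 = 3.385×10^-6 m⁴.
τ_max = T·r/J = 683.2 × 0.0405 / 3.385×10^-6 = 8.174×10^6 Pa.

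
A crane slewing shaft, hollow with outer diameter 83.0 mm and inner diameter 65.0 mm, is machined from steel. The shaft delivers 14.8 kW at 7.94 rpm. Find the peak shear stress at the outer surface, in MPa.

254 MPa

ω = 2π·7.94/60 = 0.8315 rad/s, so T = P/ω = 14.8×10³ / 0.8315 = 17800 N·m.
J = π(d_o⁴ − d_i⁴)/32 = π(0.0830⁴ − 0.0650⁴)/32 = 2.907×10^-6 m⁴.
τ_max = T·r/J = 17800 × 0.0415 / 2.907×10^-6 = 2.541×10^8 Pa.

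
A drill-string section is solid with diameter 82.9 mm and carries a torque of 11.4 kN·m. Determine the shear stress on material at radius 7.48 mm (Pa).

J = πd⁴/32 = π(0.0829)⁴/32 = 4.637×10^-6 m⁴.
Shear stress varies linearly with radius: τ = T·r/J = 11400 × 0.00748 / 4.637×10^-6 = 1.839×10^7 Pa.

1.84e7 Pa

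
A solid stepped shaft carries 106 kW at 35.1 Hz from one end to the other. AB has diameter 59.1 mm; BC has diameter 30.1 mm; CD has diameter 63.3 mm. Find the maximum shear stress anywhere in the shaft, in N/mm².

ω = 2π·35.1 = 220.5 rad/s, so T = P/ω = 106×10³ / 220.5 = 480.6 N·m.
Under the same torque, τ_max = 16T/(πd³) is largest where d is smallest — segment BC (d = 30.1 mm).
τ_max = 16·480.6/(π·(0.0301)³) = 8.976×10^7 Pa.

89.8 N/mm²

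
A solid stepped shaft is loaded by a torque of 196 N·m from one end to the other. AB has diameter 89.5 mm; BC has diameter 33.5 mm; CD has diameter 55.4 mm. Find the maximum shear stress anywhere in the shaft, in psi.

Under the same torque, τ_max = 16T/(πd³) is largest where d is smallest — segment BC (d = 33.5 mm).
τ_max = 16·196.0/(π·(0.0335)³) = 2.655×10^7 Pa.

3850 psi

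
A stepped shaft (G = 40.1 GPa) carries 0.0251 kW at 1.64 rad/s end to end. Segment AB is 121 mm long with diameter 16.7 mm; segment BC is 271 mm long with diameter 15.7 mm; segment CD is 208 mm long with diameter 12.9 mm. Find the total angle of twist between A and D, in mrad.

ω = 1.64 rad/s, so T = P/ω = 0.0251×10³ / 1.640 = 15.30 N·m.
J_AB = π(0.0167)⁴/32 = 7.64×10^-9 m⁴; J_BC = π(0.0157)⁴/32 = 5.96×10^-9 m⁴; J_CD = π(0.0129)⁴/32 = 2.72×10^-9 m⁴.
θ = (T/G)·Σ L_i/J_i = (15.30/40.1×10⁹)·(0.121/7.64×10^-9 + 0.271/5.96×10^-9 + 0.208/2.72×10^-9) = 0.05259 rad.

52.6 mrad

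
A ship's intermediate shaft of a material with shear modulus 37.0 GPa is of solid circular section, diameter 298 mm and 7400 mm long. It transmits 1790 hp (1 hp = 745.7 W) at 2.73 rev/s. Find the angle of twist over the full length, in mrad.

20.1 mrad

ω = 2π·2.73 = 17.15 rad/s, so T = P/ω = 1790×745.7 / 17.15 = 77820 N·m.
J = πd⁴/32 = π(0.298)⁴/32 = 7.742×10^-4 m⁴.
θ = T·L/(G·J) = 77820 × 7.40 / (37.0×10⁹ × 7.742×10^-4) = 0.02010 rad.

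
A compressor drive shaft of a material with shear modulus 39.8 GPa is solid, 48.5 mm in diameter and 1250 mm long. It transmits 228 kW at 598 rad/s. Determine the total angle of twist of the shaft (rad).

ω = 598 rad/s, so T = P/ω = 228×10³ / 598.0 = 381.3 N·m.
J = πd⁴/32 = π(0.0485)⁴/32 = 5.432×10^-7 m⁴.
θ = T·L/(G·J) = 381.3 × 1.25 / (39.8×10⁹ × 5.432×10^-7) = 0.02204 rad.

0.0220 rad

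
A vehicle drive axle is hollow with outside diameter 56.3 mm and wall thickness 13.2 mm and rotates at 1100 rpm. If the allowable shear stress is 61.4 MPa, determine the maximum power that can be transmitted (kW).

228 kW

J = π(d_o⁴ − d_i⁴)/32 = π(0.0563⁴ − 0.0299⁴)/32 = 9.079×10^-7 m⁴.
T_max = τ_allow·J/r = 6.14×10^7 × 9.079×10^-7 / 0.0281 = 1980 N·m.
ω = 2π·1100/60 = 115.2 rad/s, so P_max = T_max·ω = 2.281×10^5 W.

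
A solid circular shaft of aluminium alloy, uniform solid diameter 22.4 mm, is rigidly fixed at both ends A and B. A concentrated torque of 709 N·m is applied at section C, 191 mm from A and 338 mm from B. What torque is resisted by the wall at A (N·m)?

With uniform GJ and both ends fixed, compatibility θ_AC = θ_CB gives T_A·a = T_B·b, together with T_A + T_B = T₀.
T_A = T₀·b/(a+b) = 709.0·338/529.0 = 453.0 N·m; T_B = 256.0 N·m.

453 N·m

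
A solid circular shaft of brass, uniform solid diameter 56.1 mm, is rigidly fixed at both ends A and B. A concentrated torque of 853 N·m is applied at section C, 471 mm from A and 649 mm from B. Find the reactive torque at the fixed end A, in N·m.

494 N·m

With uniform GJ and both ends fixed, compatibility θ_AC = θ_CB gives T_A·a = T_B·b, together with T_A + T_B = T₀.
T_A = T₀·b/(a+b) = 853.0·649/1120 = 494.3 N·m; T_B = 358.7 N·m.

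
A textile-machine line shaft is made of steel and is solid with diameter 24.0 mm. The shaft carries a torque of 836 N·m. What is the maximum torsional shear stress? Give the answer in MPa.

308 MPa

J = πd⁴/32 = π(0.0240)⁴/32 = 3.257×10^-8 m⁴.
τ_max = T·r/J = 836.0 × 0.0120 / 3.257×10^-8 = 3.080×10^8 Pa.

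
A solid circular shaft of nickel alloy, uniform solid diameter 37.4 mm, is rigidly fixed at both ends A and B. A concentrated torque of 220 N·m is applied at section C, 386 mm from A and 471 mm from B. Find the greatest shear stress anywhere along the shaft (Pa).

With uniform GJ and both ends fixed, compatibility θ_AC = θ_CB gives T_A·a = T_B·b, together with T_A + T_B = T₀.
T_A = T₀·b/(a+b) = 220.0·471/857.0 = 120.9 N·m; T_B = 99.09 N·m.
τ in each portion: τ_AC = 1.18×10^7 Pa, τ_CB = 9.65×10^6 Pa; maximum is in AC.
τ_max = T_AC·r/J = 120.9·0.0187/1.92×10^-7 = 1.177×10^7 Pa.

1.18e7 Pa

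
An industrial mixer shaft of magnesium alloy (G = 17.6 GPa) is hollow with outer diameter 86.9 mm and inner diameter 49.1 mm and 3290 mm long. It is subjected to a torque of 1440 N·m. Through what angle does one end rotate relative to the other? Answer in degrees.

3.07°

J = π(d_o⁴ − d_i⁴)/32 = π(0.0869⁴ − 0.0491⁴)/32 = 5.028×10^-6 m⁴.
θ = T·L/(G·J) = 1440 × 3.29 / (17.6×10⁹ × 5.028×10^-6) = 0.05354 rad.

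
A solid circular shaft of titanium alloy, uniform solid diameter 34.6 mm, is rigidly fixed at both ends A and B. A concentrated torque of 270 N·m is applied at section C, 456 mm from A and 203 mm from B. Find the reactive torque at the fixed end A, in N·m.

83.2 N·m

With uniform GJ and both ends fixed, compatibility θ_AC = θ_CB gives T_A·a = T_B·b, together with T_A + T_B = T₀.
T_A = T₀·b/(a+b) = 270.0·203/659.0 = 83.17 N·m; T_B = 186.8 N·m.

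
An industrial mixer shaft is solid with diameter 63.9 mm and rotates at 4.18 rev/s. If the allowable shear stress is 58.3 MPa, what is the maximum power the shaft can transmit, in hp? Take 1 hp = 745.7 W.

J = πd⁴/32 = π(0.0639)⁴/32 = 1.637×10^-6 m⁴.
T_max = τ_allow·J/r = 5.83×10^7 × 1.637×10^-6 / 0.0319 = 2987 N·m.
ω = 2π·4.18 = 26.26 rad/s, so P_max = T_max·ω = 7.844×10^4 W.

105 hp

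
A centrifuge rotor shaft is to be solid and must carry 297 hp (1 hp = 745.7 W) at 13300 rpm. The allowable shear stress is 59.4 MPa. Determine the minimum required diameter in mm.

23.9 mm

ω = 2π·13300/60 = 1393 rad/s, so T = P/ω = 297×745.7 / 1393 = 159.0 N·m.
For a solid shaft τ_max = 16T/(πd³), so d = (16T/(π τ_allow))^(1/3) = (16·159.0/(π·5.94×10^7))^(1/3) = 0.02389 m.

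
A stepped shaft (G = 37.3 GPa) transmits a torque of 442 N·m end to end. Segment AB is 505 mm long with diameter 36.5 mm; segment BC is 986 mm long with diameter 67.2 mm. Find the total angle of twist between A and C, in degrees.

2.30°

J_AB = π(0.0365)⁴/32 = 1.74×10^-7 m⁴; J_BC = π(0.0672)⁴/32 = 2.00×10^-6 m⁴.
θ = (T/G)·Σ L_i/J_i = (442.0/37.3×10⁹)·(0.505/1.74×10^-7 + 0.986/2.00×10^-6) = 0.04018 rad.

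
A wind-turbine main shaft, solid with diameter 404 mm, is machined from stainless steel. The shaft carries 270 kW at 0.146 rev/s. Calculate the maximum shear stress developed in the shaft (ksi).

3.30 ksi

ω = 2π·0.146 = 0.9173 rad/s, so T = P/ω = 270×10³ / 0.9173 = 294300 N·m.
J = πd⁴/32 = π(0.404)⁴/32 = 2.615×10^-3 m⁴.
τ_max = T·r/J = 294300 × 0.202 / 2.615×10^-3 = 2.273×10^7 Pa.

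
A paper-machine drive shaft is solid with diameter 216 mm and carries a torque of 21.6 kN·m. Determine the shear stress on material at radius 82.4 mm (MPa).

8.33 MPa

J = πd⁴/32 = π(0.216)⁴/32 = 2.137×10^-4 m⁴.
Shear stress varies linearly with radius: τ = T·r/J = 21600 × 0.0824 / 2.137×10^-4 = 8.328×10^6 Pa.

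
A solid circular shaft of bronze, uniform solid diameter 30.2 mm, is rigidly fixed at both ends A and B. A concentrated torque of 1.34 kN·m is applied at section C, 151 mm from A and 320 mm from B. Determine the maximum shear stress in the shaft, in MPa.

With uniform GJ and both ends fixed, compatibility θ_AC = θ_CB gives T_A·a = T_B·b, together with T_A + T_B = T₀.
T_A = T₀·b/(a+b) = 1340·320/471.0 = 910.4 N·m; T_B = 429.6 N·m.
τ in each portion: τ_AC = 1.68×10^8 Pa, τ_CB = 7.94×10^7 Pa; maximum is in AC.
τ_max = T_AC·r/J = 910.4·0.0151/8.17×10^-8 = 1.683×10^8 Pa.

168 MPa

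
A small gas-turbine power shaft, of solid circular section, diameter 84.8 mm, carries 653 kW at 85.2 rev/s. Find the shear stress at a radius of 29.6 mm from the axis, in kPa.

7110 kPa

ω = 2π·85.2 = 535.3 rad/s, so T = P/ω = 653×10³ / 535.3 = 1220 N·m.
J = πd⁴/32 = π(0.0848)⁴/32 = 5.077×10^-6 m⁴.
Shear stress varies linearly with radius: τ = T·r/J = 1220 × 0.0296 / 5.077×10^-6 = 7.112×10^6 Pa.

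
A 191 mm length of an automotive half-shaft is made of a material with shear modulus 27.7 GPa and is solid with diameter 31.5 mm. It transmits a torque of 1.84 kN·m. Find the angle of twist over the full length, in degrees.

J = πd⁴/32 = π(0.0315)⁴/32 = 9.666×10^-8 m⁴.
θ = T·L/(G·J) = 1840 × 0.191 / (27.7×10⁹ × 9.666×10^-8) = 0.1313 rad.

7.52°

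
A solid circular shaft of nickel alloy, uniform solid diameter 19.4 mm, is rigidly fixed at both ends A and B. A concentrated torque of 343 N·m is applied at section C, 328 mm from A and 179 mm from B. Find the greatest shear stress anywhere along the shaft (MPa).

With uniform GJ and both ends fixed, compatibility θ_AC = θ_CB gives T_A·a = T_B·b, together with T_A + T_B = T₀.
T_A = T₀·b/(a+b) = 343.0·179/507.0 = 121.1 N·m; T_B = 221.9 N·m.
τ in each portion: τ_AC = 8.45×10^7 Pa, τ_CB = 1.55×10^8 Pa; maximum is in CB.
τ_max = T_CB·r/J = 221.9·0.00970/1.39×10^-8 = 1.548×10^8 Pa.

155 MPa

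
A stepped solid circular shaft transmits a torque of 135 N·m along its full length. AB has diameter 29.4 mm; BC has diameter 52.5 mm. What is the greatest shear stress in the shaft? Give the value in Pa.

Under the same torque, τ_max = 16T/(πd³) is largest where d is smallest — segment AB (d = 29.4 mm).
τ_max = 16·135.0/(π·(0.0294)³) = 2.706×10^7 Pa.

2.71e7 Pa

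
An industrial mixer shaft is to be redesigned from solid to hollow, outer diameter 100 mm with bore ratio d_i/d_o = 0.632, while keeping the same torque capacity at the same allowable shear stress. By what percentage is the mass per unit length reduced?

32.6 %

Equal τ_max and T ⇒ the solid shaft needs d_s³ = d_o³(1−k⁴), so d_s = 100·(1−0.632⁴)^(1/3) = 94.37 mm.
Area ratio A_h/A_s = d_o²(1−k²)/d_s² = (1−k²)/(1−k⁴)^(2/3) = 0.6744.
Mass saving = 1 − 0.6744 = 32.6 %.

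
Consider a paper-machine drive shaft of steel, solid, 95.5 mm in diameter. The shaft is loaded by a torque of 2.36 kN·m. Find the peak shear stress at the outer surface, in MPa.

13.8 MPa

J = πd⁴/32 = π(0.0955)⁴/32 = 8.166×10^-6 m⁴.
τ_max = T·r/J = 2360 × 0.0478 / 8.166×10^-6 = 1.380×10^7 Pa.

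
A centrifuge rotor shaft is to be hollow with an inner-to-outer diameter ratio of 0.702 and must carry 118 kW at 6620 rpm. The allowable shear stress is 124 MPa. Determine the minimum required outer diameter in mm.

21.0 mm

ω = 2π·6620/60 = 693.2 rad/s, so T = P/ω = 118×10³ / 693.2 = 170.2 N·m.
For a hollow shaft with d_i/d_o = 0.702: τ_max = 16T/(π d_o³ (1−k⁴)), so d_o = [16T/(π τ_allow (1−k⁴))]^(1/3) = [16·170.2/(π·1.24×10^8·0.7571)]^(1/3) = 0.02098 m.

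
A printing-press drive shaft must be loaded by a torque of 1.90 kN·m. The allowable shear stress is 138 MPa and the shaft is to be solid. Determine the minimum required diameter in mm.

41.2 mm

For a solid shaft τ_max = 16T/(πd³), so d = (16T/(π τ_allow))^(1/3) = (16·1900/(π·1.38×10^8))^(1/3) = 0.04124 m.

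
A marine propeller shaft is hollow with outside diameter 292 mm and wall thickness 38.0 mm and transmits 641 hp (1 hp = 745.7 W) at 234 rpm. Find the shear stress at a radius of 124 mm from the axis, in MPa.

4.84 MPa

ω = 2π·234/60 = 24.50 rad/s, so T = P/ω = 641×745.7 / 24.50 = 19510 N·m.
J = π(d_o⁴ − d_i⁴)/32 = π(0.292⁴ − 0.216⁴)/32 = 5.000×10^-4 m⁴.
Shear stress varies linearly with radius: τ = T·r/J = 19510 × 0.124 / 5.000×10^-4 = 4.837×10^6 Pa.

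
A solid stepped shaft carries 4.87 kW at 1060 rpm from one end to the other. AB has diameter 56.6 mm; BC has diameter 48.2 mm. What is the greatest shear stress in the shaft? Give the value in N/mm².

ω = 2π·1060/60 = 111.0 rad/s, so T = P/ω = 4.87×10³ / 111.0 = 43.87 N·m.
Under the same torque, τ_max = 16T/(πd³) is largest where d is smallest — segment BC (d = 48.2 mm).
τ_max = 16·43.87/(π·(0.0482)³) = 1.995×10^6 Pa.

2.00 N/mm²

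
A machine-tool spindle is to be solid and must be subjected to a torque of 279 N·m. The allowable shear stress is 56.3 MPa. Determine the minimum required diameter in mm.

29.3 mm

For a solid shaft τ_max = 16T/(πd³), so d = (16T/(π τ_allow))^(1/3) = (16·279.0/(π·5.63×10^7))^(1/3) = 0.02933 m.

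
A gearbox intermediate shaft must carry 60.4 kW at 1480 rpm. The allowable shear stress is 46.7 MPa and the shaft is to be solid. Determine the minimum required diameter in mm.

ω = 2π·1480/60 = 155.0 rad/s, so T = P/ω = 60.4×10³ / 155.0 = 389.7 N·m.
For a solid shaft τ_max = 16T/(πd³), so d = (16T/(π τ_allow))^(1/3) = (16·389.7/(π·4.67×10^7))^(1/3) = 0.03490 m.

34.9 mm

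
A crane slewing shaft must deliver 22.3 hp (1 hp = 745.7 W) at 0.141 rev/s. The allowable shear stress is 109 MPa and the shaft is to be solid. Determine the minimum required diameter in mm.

95.7 mm

ω = 2π·0.141 = 0.8859 rad/s, so T = P/ω = 22.3×745.7 / 0.8859 = 18770 N·m.
For a solid shaft τ_max = 16T/(πd³), so d = (16T/(π τ_allow))^(1/3) = (16·18770/(π·1.09×10^8))^(1/3) = 0.09572 m.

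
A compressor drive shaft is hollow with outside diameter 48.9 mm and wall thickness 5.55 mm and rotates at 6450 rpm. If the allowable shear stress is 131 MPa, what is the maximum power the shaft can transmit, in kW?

J = π(d_o⁴ − d_i⁴)/32 = π(0.0489⁴ − 0.0378⁴)/32 = 3.609×10^-7 m⁴.
T_max = τ_allow·J/r = 1.31×10^8 × 3.609×10^-7 / 0.0244 = 1934 N·m.
ω = 2π·6450/60 = 675.4 rad/s, so P_max = T_max·ω = 1.306×10^6 W.

1310 kW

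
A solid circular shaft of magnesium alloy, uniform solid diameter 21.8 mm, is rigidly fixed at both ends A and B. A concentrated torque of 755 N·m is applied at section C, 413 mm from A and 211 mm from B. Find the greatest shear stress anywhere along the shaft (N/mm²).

246 N/mm²

With uniform GJ and both ends fixed, compatibility θ_AC = θ_CB gives T_A·a = T_B·b, together with T_A + T_B = T₀.
T_A = T₀·b/(a+b) = 755.0·211/624.0 = 255.3 N·m; T_B = 499.7 N·m.
τ in each portion: τ_AC = 1.26×10^8 Pa, τ_CB = 2.46×10^8 Pa; maximum is in CB.
τ_max = T_CB·r/J = 499.7·0.0109/2.22×10^-8 = 2.456×10^8 Pa.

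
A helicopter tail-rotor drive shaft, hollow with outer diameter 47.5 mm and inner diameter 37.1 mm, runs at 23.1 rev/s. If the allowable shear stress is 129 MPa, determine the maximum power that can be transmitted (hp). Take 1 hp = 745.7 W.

J = π(d_o⁴ − d_i⁴)/32 = π(0.0475⁴ − 0.0371⁴)/32 = 3.138×10^-7 m⁴.
T_max = τ_allow·J/r = 1.29×10^8 × 3.138×10^-7 / 0.0238 = 1704 N·m.
ω = 2π·23.1 = 145.1 rad/s, so P_max = T_max·ω = 2.474×10^5 W.

332 hp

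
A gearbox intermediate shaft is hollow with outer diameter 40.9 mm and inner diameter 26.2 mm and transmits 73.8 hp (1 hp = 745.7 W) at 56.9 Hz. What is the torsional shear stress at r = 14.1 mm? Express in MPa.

9.50 MPa

ω = 2π·56.9 = 357.5 rad/s, so T = P/ω = 73.8×745.7 / 357.5 = 153.9 N·m.
J = π(d_o⁴ − d_i⁴)/32 = π(0.0409⁴ − 0.0262⁴)/32 = 2.285×10^-7 m⁴.
Shear stress varies linearly with radius: τ = T·r/J = 153.9 × 0.0141 / 2.285×10^-7 = 9.500×10^6 Pa.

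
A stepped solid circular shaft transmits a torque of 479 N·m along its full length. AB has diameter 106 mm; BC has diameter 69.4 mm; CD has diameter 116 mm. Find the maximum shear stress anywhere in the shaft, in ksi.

1.06 ksi

Under the same torque, τ_max = 16T/(πd³) is largest where d is smallest — segment BC (d = 69.4 mm).
τ_max = 16·479.0/(π·(0.0694)³) = 7.298×10^6 Pa.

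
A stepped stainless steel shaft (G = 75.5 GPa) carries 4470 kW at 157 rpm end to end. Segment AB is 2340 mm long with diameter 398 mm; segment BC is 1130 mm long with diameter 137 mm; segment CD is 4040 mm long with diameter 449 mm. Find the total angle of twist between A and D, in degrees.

7.15°

ω = 2π·157/60 = 16.44 rad/s, so T = P/ω = 4470×10³ / 16.44 = 271900 N·m.
J_AB = π(0.398)⁴/32 = 2.46×10^-3 m⁴; J_BC = π(0.137)⁴/32 = 3.46×10^-5 m⁴; J_CD = π(0.449)⁴/32 = 3.99×10^-3 m⁴.
θ = (T/G)·Σ L_i/J_i = (271900/75.5×10⁹)·(2.34/2.46×10^-3 + 1.13/3.46×10^-5 + 4.04/3.99×10^-3) = 0.1247 rad.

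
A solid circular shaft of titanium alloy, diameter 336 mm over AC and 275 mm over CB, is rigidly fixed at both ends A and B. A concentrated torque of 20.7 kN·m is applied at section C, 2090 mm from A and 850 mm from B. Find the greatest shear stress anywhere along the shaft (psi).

386 psi

Compatibility: T_A·a/J_AC = T_B·b/J_CB with T_A + T_B = T₀.
J_AC = 1.25×10^-3 m⁴, J_CB = 5.61×10^-4 m⁴, so T_A = T₀·(J_AC/a)/((J_AC/a)+(J_CB/b)) = 9842 N·m, T_B = 10860 N·m.
τ in each portion: τ_AC = 1.32×10^6 Pa, τ_CB = 2.66×10^6 Pa; maximum is in CB.
τ_max = T_CB·r/J = 10860·0.138/5.61×10^-4 = 2.659×10^6 Pa.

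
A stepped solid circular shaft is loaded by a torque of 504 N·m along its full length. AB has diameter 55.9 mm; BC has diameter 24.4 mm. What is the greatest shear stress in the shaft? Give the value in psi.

25600 psi

Under the same torque, τ_max = 16T/(πd³) is largest where d is smallest — segment BC (d = 24.4 mm).
τ_max = 16·504.0/(π·(0.0244)³) = 1.767×10^8 Pa.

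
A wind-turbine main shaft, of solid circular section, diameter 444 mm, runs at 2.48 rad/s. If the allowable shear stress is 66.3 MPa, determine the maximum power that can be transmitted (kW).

J = πd⁴/32 = π(0.444)⁴/32 = 3.815×10^-3 m⁴.
T_max = τ_allow·J/r = 6.63×10^7 × 3.815×10^-3 / 0.222 = 1.139e6 N·m.
ω = 2.48 rad/s, so P_max = T_max·ω = 2.826×10^6 W.

2830 kW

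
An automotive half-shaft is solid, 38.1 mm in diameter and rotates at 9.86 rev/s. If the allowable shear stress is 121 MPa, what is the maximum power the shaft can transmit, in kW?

81.4 kW

J = πd⁴/32 = π(0.0381)⁴/32 = 2.069×10^-7 m⁴.
T_max = τ_allow·J/r = 1.21×10^8 × 2.069×10^-7 / 0.0191 = 1314 N·m.
ω = 2π·9.86 = 61.95 rad/s, so P_max = T_max·ω = 8.140×10^4 W.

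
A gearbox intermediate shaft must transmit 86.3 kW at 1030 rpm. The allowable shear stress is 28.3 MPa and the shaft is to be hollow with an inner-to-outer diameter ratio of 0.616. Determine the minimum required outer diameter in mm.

55.2 mm

ω = 2π·1030/60 = 107.9 rad/s, so T = P/ω = 86.3×10³ / 107.9 = 800.1 N·m.
For a hollow shaft with d_i/d_o = 0.616: τ_max = 16T/(π d_o³ (1−k⁴)), so d_o = [16T/(π τ_allow (1−k⁴))]^(1/3) = [16·800.1/(π·2.83×10^7·0.8560)]^(1/3) = 0.05520 m.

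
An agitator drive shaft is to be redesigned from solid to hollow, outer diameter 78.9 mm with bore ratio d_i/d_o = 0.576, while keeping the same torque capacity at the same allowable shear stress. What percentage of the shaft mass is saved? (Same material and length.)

27.8 %

Equal τ_max and T ⇒ the solid shaft needs d_s³ = d_o³(1−k⁴), so d_s = 78.9·(1−0.576⁴)^(1/3) = 75.89 mm.
Area ratio A_h/A_s = d_o²(1−k²)/d_s² = (1−k²)/(1−k⁴)^(2/3) = 0.7222.
Mass saving = 1 − 0.7222 = 27.8 %.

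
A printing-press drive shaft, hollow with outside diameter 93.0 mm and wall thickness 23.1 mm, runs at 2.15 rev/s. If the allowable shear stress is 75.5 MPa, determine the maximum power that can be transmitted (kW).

151 kW

J = π(d_o⁴ − d_i⁴)/32 = π(0.0930⁴ − 0.0468⁴)/32 = 6.873×10^-6 m⁴.
T_max = τ_allow·J/r = 7.55×10^7 × 6.873×10^-6 / 0.0465 = 11160 N·m.
ω = 2π·2.15 = 13.51 rad/s, so P_max = T_max·ω = 1.508×10^5 W.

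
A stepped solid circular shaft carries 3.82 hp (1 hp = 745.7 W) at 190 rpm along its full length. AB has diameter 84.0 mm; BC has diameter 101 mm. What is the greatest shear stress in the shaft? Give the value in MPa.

1.23 MPa

ω = 2π·190/60 = 19.90 rad/s, so T = P/ω = 3.82×745.7 / 19.90 = 143.2 N·m.
Under the same torque, τ_max = 16T/(πd³) is largest where d is smallest — segment AB (d = 84.0 mm).
τ_max = 16·143.2/(π·(0.0840)³) = 1.230×10^6 Pa.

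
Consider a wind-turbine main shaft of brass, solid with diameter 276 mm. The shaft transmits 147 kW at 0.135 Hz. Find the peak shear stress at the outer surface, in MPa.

42.0 MPa

ω = 2π·0.135 = 0.8482 rad/s, so T = P/ω = 147×10³ / 0.8482 = 173300 N·m.
J = πd⁴/32 = π(0.276)⁴/32 = 5.697×10^-4 m⁴.
τ_max = T·r/J = 173300 × 0.138 / 5.697×10^-4 = 4.198×10^7 Pa.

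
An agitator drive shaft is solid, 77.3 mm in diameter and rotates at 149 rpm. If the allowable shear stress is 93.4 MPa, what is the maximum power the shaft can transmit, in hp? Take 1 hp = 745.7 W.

177 hp

J = πd⁴/32 = π(0.0773)⁴/32 = 3.505×10^-6 m⁴.
T_max = τ_allow·J/r = 9.34×10^7 × 3.505×10^-6 / 0.0386 = 8471 N·m.
ω = 2π·149/60 = 15.60 rad/s, so P_max = T_max·ω = 1.322×10^5 W.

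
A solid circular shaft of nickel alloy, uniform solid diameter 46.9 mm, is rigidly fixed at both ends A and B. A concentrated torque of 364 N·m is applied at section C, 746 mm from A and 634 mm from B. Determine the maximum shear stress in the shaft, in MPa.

With uniform GJ and both ends fixed, compatibility θ_AC = θ_CB gives T_A·a = T_B·b, together with T_A + T_B = T₀.
T_A = T₀·b/(a+b) = 364.0·634/1380 = 167.2 N·m; T_B = 196.8 N·m.
τ in each portion: τ_AC = 8.26×10^6 Pa, τ_CB = 9.71×10^6 Pa; maximum is in CB.
τ_max = T_CB·r/J = 196.8·0.0234/4.75×10^-7 = 9.714×10^6 Pa.

9.71 MPa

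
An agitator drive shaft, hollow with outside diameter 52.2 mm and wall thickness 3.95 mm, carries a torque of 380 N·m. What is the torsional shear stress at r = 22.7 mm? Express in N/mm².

24.6 N/mm²

J = π(d_o⁴ − d_i⁴)/32 = π(0.0522⁴ − 0.0443⁴)/32 = 3.508×10^-7 m⁴.
Shear stress varies linearly with radius: τ = T·r/J = 380.0 × 0.0227 / 3.508×10^-7 = 2.459×10^7 Pa.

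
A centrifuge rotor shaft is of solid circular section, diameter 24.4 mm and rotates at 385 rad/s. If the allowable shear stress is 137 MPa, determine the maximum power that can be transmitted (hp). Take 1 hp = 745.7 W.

J = πd⁴/32 = π(0.0244)⁴/32 = 3.480×10^-8 m⁴.
T_max = τ_allow·J/r = 1.37×10^8 × 3.480×10^-8 / 0.0122 = 390.8 N·m.
ω = 385 rad/s, so P_max = T_max·ω = 1.504×10^5 W.

202 hp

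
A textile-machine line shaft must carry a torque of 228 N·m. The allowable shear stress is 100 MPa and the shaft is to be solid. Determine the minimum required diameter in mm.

22.6 mm

For a solid shaft τ_max = 16T/(πd³), so d = (16T/(π τ_allow))^(1/3) = (16·228.0/(π·1.00×10^8))^(1/3) = 0.02264 m.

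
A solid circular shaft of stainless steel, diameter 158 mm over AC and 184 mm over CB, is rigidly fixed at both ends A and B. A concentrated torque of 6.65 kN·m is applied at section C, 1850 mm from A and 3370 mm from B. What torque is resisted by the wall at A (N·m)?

Compatibility: T_A·a/J_AC = T_B·b/J_CB with T_A + T_B = T₀.
J_AC = 6.12×10^-5 m⁴, J_CB = 1.13×10^-4 m⁴, so T_A = T₀·(J_AC/a)/((J_AC/a)+(J_CB/b)) = 3309 N·m, T_B = 3341 N·m.

3310 N·m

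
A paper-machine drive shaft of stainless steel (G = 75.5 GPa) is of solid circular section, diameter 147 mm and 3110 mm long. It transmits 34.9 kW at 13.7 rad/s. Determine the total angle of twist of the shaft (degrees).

0.131°

ω = 13.7 rad/s, so T = P/ω = 34.9×10³ / 13.70 = 2547 N·m.
J = πd⁴/32 = π(0.147)⁴/32 = 4.584×10^-5 m⁴.
θ = T·L/(G·J) = 2547 × 3.11 / (75.5×10⁹ × 4.584×10^-5) = 2.289×10^-3 rad.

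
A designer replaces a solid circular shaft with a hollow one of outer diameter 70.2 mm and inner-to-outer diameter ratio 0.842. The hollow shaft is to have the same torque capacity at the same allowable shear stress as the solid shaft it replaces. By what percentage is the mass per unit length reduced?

Equal τ_max and T ⇒ the solid shaft needs d_s³ = d_o³(1−k⁴), so d_s = 70.2·(1−0.842⁴)^(1/3) = 55.62 mm.
Area ratio A_h/A_s = d_o²(1−k²)/d_s² = (1−k²)/(1−k⁴)^(2/3) = 0.4636.
Mass saving = 1 − 0.4636 = 53.6 %.

53.6 %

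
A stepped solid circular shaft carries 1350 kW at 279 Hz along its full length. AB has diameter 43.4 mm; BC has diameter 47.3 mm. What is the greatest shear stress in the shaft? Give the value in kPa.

ω = 2π·279 = 1753 rad/s, so T = P/ω = 1350×10³ / 1753 = 770.1 N·m.
Under the same torque, τ_max = 16T/(πd³) is largest where d is smallest — segment AB (d = 43.4 mm).
τ_max = 16·770.1/(π·(0.0434)³) = 4.798×10^7 Pa.

48000 kPa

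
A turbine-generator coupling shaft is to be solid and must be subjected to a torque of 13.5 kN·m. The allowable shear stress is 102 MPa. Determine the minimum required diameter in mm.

87.7 mm

For a solid shaft τ_max = 16T/(πd³), so d = (16T/(π τ_allow))^(1/3) = (16·13500/(π·1.02×10^8))^(1/3) = 0.08768 m.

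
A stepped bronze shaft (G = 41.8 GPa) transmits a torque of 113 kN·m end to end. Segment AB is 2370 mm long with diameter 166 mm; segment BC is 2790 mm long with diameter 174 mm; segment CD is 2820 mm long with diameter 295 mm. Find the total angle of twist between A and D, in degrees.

J_AB = π(0.166)⁴/32 = 7.45×10^-5 m⁴; J_BC = π(0.174)⁴/32 = 9.00×10^-5 m⁴; J_CD = π(0.295)⁴/32 = 7.44×10^-4 m⁴.
θ = (T/G)·Σ L_i/J_i = (113000/41.8×10⁹)·(2.37/7.45×10^-5 + 2.79/9.00×10^-5 + 2.82/7.44×10^-4) = 0.1800 rad.

10.3°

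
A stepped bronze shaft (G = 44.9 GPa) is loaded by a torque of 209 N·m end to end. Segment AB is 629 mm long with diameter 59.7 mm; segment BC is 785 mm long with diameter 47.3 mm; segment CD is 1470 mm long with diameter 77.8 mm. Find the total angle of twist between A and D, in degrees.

J_AB = π(0.0597)⁴/32 = 1.25×10^-6 m⁴; J_BC = π(0.0473)⁴/32 = 4.91×10^-7 m⁴; J_CD = π(0.0778)⁴/32 = 3.60×10^-6 m⁴.
θ = (T/G)·Σ L_i/J_i = (209.0/44.9×10⁹)·(0.629/1.25×10^-6 + 0.785/4.91×10^-7 + 1.47/3.60×10^-6) = 0.01169 rad.

0.670°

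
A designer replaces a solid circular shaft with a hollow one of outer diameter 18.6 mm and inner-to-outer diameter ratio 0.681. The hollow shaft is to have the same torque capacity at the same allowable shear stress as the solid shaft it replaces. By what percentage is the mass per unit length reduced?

37.0 %

Equal τ_max and T ⇒ the solid shaft needs d_s³ = d_o³(1−k⁴), so d_s = 18.6·(1−0.681⁴)^(1/3) = 17.16 mm.
Area ratio A_h/A_s = d_o²(1−k²)/d_s² = (1−k²)/(1−k⁴)^(2/3) = 0.6302.
Mass saving = 1 − 0.6302 = 37.0 %.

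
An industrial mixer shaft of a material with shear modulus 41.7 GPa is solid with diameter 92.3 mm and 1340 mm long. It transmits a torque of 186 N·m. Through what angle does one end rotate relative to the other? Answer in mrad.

0.839 mrad

J = πd⁴/32 = π(0.0923)⁴/32 = 7.125×10^-6 m⁴.
θ = T·L/(G·J) = 186.0 × 1.34 / (41.7×10⁹ × 7.125×10^-6) = 8.388×10^-4 rad.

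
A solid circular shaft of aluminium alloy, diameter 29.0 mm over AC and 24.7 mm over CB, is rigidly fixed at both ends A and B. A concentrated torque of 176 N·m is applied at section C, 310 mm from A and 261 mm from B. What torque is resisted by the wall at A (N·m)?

108 N·m

Compatibility: T_A·a/J_AC = T_B·b/J_CB with T_A + T_B = T₀.
J_AC = 6.94×10^-8 m⁴, J_CB = 3.65×10^-8 m⁴, so T_A = T₀·(J_AC/a)/((J_AC/a)+(J_CB/b)) = 108.3 N·m, T_B = 67.70 N·m.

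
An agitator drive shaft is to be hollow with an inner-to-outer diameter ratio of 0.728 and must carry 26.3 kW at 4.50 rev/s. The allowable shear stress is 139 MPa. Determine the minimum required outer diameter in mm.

36.2 mm

ω = 2π·4.50 = 28.27 rad/s, so T = P/ω = 26.3×10³ / 28.27 = 930.2 N·m.
For a hollow shaft with d_i/d_o = 0.728: τ_max = 16T/(π d_o³ (1−k⁴)), so d_o = [16T/(π τ_allow (1−k⁴))]^(1/3) = [16·930.2/(π·1.39×10^8·0.7191)]^(1/3) = 0.03619 m.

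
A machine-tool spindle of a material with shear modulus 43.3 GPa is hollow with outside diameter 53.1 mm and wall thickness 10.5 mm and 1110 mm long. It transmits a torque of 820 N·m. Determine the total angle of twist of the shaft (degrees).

1.78°

J = π(d_o⁴ − d_i⁴)/32 = π(0.0531⁴ − 0.0321⁴)/32 = 6.763×10^-7 m⁴.
θ = T·L/(G·J) = 820.0 × 1.11 / (43.3×10⁹ × 6.763×10^-7) = 0.03108 rad.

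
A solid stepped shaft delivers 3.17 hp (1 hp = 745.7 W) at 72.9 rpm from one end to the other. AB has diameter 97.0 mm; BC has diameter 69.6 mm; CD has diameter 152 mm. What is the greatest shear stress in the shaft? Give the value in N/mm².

4.68 N/mm²

ω = 2π·72.9/60 = 7.634 rad/s, so T = P/ω = 3.17×745.7 / 7.634 = 309.6 N·m.
Under the same torque, τ_max = 16T/(πd³) is largest where d is smallest — segment BC (d = 69.6 mm).
τ_max = 16·309.6/(π·(0.0696)³) = 4.677×10^6 Pa.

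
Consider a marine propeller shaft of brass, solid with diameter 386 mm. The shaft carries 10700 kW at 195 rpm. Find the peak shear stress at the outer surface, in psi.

6730 psi

ω = 2π·195/60 = 20.42 rad/s, so T = P/ω = 10700×10³ / 20.42 = 524000 N·m.
J = πd⁴/32 = π(0.386)⁴/32 = 2.179×10^-3 m⁴.
τ_max = T·r/J = 524000 × 0.193 / 2.179×10^-3 = 4.640×10^7 Pa.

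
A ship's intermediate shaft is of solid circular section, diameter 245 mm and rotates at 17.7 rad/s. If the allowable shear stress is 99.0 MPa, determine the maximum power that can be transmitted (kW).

J = πd⁴/32 = π(0.245)⁴/32 = 3.537×10^-4 m⁴.
T_max = τ_allow·J/r = 9.90×10^7 × 3.537×10^-4 / 0.122 = 285900 N·m.
ω = 17.7 rad/s, so P_max = T_max·ω = 5.060×10^6 W.

5060 kW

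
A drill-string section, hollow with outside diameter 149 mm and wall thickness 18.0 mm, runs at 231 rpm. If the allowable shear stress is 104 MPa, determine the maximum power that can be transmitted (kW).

J = π(d_o⁴ − d_i⁴)/32 = π(0.149⁴ − 0.113⁴)/32 = 3.238×10^-5 m⁴.
T_max = τ_allow·J/r = 1.04×10^8 × 3.238×10^-5 / 0.0745 = 45200 N·m.
ω = 2π·231/60 = 24.19 rad/s, so P_max = T_max·ω = 1.093×10^6 W.

1090 kW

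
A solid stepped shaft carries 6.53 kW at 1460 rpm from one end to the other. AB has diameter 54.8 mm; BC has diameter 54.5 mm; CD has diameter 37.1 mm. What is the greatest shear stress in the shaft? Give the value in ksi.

ω = 2π·1460/60 = 152.9 rad/s, so T = P/ω = 6.53×10³ / 152.9 = 42.71 N·m.
Under the same torque, τ_max = 16T/(πd³) is largest where d is smallest — segment CD (d = 37.1 mm).
τ_max = 16·42.71/(π·(0.0371)³) = 4.260×10^6 Pa.

0.618 ksi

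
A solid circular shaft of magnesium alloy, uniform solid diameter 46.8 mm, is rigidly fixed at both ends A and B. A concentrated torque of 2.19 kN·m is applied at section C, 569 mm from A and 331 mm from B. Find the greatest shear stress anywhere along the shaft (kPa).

68800 kPa

With uniform GJ and both ends fixed, compatibility θ_AC = θ_CB gives T_A·a = T_B·b, together with T_A + T_B = T₀.
T_A = T₀·b/(a+b) = 2190·331/900.0 = 805.4 N·m; T_B = 1385 N·m.
τ in each portion: τ_AC = 4.00×10^7 Pa, τ_CB = 6.88×10^7 Pa; maximum is in CB.
τ_max = T_CB·r/J = 1385·0.0234/4.71×10^-7 = 6.879×10^7 Pa.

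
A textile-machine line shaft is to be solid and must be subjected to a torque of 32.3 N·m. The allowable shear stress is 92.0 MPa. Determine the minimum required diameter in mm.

For a solid shaft τ_max = 16T/(πd³), so d = (16T/(π τ_allow))^(1/3) = (16·32.30/(π·9.20×10^7))^(1/3) = 0.01214 m.

12.1 mm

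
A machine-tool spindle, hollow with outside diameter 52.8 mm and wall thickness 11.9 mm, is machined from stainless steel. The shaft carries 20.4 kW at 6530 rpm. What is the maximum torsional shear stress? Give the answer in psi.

ω = 2π·6530/60 = 683.8 rad/s, so T = P/ω = 20.4×10³ / 683.8 = 29.83 N·m.
J = π(d_o⁴ − d_i⁴)/32 = π(0.0528⁴ − 0.0290⁴)/32 = 6.936×10^-7 m⁴.
τ_max = T·r/J = 29.83 × 0.0264 / 6.936×10^-7 = 1.136×10^6 Pa.

165 psi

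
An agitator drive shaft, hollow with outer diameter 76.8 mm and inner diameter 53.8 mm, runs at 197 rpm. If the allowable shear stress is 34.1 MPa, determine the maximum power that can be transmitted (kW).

J = π(d_o⁴ − d_i⁴)/32 = π(0.0768⁴ − 0.0538⁴)/32 = 2.593×10^-6 m⁴.
T_max = τ_allow·J/r = 3.41×10^7 × 2.593×10^-6 / 0.0384 = 2303 N·m.
ω = 2π·197/60 = 20.63 rad/s, so P_max = T_max·ω = 4.750×10^4 W.

47.5 kW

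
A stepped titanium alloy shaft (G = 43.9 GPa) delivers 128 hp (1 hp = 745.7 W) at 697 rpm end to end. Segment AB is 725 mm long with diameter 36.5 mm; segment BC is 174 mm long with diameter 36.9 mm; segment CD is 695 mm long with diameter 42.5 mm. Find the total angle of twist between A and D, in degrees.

12.4°

ω = 2π·697/60 = 72.99 rad/s, so T = P/ω = 128×745.7 / 72.99 = 1308 N·m.
J_AB = π(0.0365)⁴/32 = 1.74×10^-7 m⁴; J_BC = π(0.0369)⁴/32 = 1.82×10^-7 m⁴; J_CD = π(0.0425)⁴/32 = 3.20×10^-7 m⁴.
θ = (T/G)·Σ L_i/J_i = (1308/43.9×10⁹)·(0.725/1.74×10^-7 + 0.174/1.82×10^-7 + 0.695/3.20×10^-7) = 0.2171 rad.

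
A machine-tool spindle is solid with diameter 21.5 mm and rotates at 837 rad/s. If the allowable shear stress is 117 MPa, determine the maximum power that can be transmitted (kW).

191 kW

J = πd⁴/32 = π(0.0215)⁴/32 = 2.098×10^-8 m⁴.
T_max = τ_allow·J/r = 1.17×10^8 × 2.098×10^-8 / 0.0107 = 228.3 N·m.
ω = 837 rad/s, so P_max = T_max·ω = 1.911×10^5 W.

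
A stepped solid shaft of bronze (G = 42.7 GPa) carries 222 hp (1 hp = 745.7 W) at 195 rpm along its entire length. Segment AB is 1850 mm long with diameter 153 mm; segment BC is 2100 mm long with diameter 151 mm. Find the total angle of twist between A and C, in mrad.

14.3 mrad

ω = 2π·195/60 = 20.42 rad/s, so T = P/ω = 222×745.7 / 20.42 = 8107 N·m.
J_AB = π(0.153)⁴/32 = 5.38×10^-5 m⁴; J_BC = π(0.151)⁴/32 = 5.10×10^-5 m⁴.
θ = (T/G)·Σ L_i/J_i = (8107/42.7×10⁹)·(1.85/5.38×10^-5 + 2.10/5.10×10^-5) = 0.01434 rad.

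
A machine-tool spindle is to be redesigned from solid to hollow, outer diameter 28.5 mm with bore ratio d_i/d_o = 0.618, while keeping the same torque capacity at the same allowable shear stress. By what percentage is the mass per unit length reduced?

Equal τ_max and T ⇒ the solid shaft needs d_s³ = d_o³(1−k⁴), so d_s = 28.5·(1−0.618⁴)^(1/3) = 27.04 mm.
Area ratio A_h/A_s = d_o²(1−k²)/d_s² = (1−k²)/(1−k⁴)^(2/3) = 0.6866.
Mass saving = 1 − 0.6866 = 31.3 %.

31.3 %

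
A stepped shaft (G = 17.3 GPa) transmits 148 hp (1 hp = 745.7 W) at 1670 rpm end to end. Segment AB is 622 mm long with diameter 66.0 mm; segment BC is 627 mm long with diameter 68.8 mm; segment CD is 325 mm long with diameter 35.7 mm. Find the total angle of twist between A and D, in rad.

ω = 2π·1670/60 = 174.9 rad/s, so T = P/ω = 148×745.7 / 174.9 = 631.1 N·m.
J_AB = π(0.0660)⁴/32 = 1.86×10^-6 m⁴; J_BC = π(0.0688)⁴/32 = 2.20×10^-6 m⁴; J_CD = π(0.0357)⁴/32 = 1.59×10^-7 m⁴.
θ = (T/G)·Σ L_i/J_i = (631.1/17.3×10⁹)·(0.622/1.86×10^-6 + 0.627/2.20×10^-6 + 0.325/1.59×10^-7) = 0.09692 rad.

0.0969 rad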